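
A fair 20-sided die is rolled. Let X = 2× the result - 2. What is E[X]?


E[die] = (1+20)/2 = 21/2
E[X] = 2×21/2 - 2 = 19

E[X] = 19


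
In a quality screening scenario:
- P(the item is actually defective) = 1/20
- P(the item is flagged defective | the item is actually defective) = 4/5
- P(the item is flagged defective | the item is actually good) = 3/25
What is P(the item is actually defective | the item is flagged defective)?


Using Bayes' theorem:
P(A|B) = P(B|A)·P(A) / P(B)

P(the item is flagged defective) = 4/5 × 1/20 + 3/25 × 19/20
= 1/25 + 57/500 = 77/500

P(the item is actually defective|the item is flagged defective) = (1/25) / (77/500) = 20/77

P(the item is actually defective|the item is flagged defective) = 20/77 ≈ 25.97%


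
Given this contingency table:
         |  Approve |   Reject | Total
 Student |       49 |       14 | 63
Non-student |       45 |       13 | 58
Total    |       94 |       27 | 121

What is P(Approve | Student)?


P(Approve | Student) = 49/(49+14) = 49/63 = 7/9

P(Approve|Student) = 7/9 ≈ 77.78%


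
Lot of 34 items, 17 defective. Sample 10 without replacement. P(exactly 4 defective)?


Hypergeometric: C(17,4)×C(17,6)/C(34,10)
= 2380×12376/131128140 = 6664/29667

P(X=4) = 6664/29667 ≈ 22.46%


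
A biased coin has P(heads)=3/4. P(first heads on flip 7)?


Geometric: P(X=7) = (1-p)^(k-1)×p = (1/4)^6×3/4 = 3/16384

P(X=7) = 3/16384 ≈ 0.02%


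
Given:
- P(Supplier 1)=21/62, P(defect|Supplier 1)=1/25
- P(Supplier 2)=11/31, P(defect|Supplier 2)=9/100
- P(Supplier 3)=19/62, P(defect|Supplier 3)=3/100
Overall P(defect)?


P(B) = Σ P(B|Aᵢ)×P(Aᵢ)
  1/25×21/62 = 21/1550
  9/100×11/31 = 99/3100
  3/100×19/62 = 57/6200
Sum = 339/6200

P(defect) = 339/6200 ≈ 5.47%


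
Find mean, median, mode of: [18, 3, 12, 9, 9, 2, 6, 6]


Sorted: [2, 3, 6, 6, 9, 9, 12, 18]
Mean = 65/8
Median = 15/2
Freq: {18: 1, 3: 1, 12: 1, 9: 2, 2: 1, 6: 2}
Mode: [6, 9]

Mean=65/8, Median=15/2, Mode=[6, 9]


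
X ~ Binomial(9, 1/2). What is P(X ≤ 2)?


P(X ≤ 2) = Σ P(X=i) for i=0..2
P(X=0) = 1/512
P(X=1) = 9/512
P(X=2) = 9/128
Sum = 23/256

P(X ≤ 2) = 23/256 ≈ 8.98%


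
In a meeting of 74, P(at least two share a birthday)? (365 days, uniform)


P(all different) = Π(365-i)/365 for i=0..73
= 0.000351
P(match) = 1 - 0.000351 = 0.999649

P ≈ 0.9996 ≈ 99.96%


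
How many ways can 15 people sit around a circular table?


Circular arrangements of 15 distinct objects: fix one position to break rotational symmetry.
(n-1)! = 14! = 87178291200

87178291200


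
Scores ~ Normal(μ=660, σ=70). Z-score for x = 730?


z = (x - μ)/σ = (730 - 660)/70 = 1.0

z = 1.0


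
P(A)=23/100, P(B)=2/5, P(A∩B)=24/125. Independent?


P(A)×P(B) = 23/250
P(A∩B) = 24/125
Not equal → NOT independent

No, not independent


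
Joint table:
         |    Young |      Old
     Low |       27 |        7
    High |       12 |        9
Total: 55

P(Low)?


P(Low) = (27+7)/55 = 34/55

P(Low) = 34/55 ≈ 61.82%


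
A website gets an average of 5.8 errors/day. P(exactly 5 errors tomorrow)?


Poisson(λ=5.8): P(X=5) = e^(-λ)×λ^k/k!
= e^(-5.8) × 5.8^5 / 5!
≈ 0.003027554745 × 6563.56768 / 120 ≈ 0.165596

P(X=5) ≈ 0.165596 ≈ 16.56%


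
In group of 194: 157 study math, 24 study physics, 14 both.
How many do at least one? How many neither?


|A∪B| = 157+24-14 = 167
Neither = 194-167 = 27

At least one: 167; Neither: 27


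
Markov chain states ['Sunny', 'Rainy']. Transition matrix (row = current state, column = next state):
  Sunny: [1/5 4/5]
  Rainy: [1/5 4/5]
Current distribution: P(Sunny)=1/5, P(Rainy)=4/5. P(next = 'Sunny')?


P(next=Sunny) = Σᵢ P(now=i)×P(i→Sunny)
= 1/5×1/5 + 4/5×1/5
= 1/25 + 4/25 = 1/5

P = 1/5 ≈ 0.2000


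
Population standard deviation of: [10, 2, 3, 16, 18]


Mean = 49/5
  (10-49/5)²=1/25
  (2-49/5)²=1521/25
  (3-49/5)²=1156/25
  (16-49/5)²=961/25
  (18-49/5)²=1681/25
Σ(x-μ)² = 1064/5
σ² = (1064/5)/5 = 1064/25

σ = √(1064/25) ≈ 6.5238


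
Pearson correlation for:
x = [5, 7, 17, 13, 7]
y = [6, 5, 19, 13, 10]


n=5, Σx=49, Σy=53, Σxy=627, Σx²=581, Σy²=691
r = (5×627 - 49×53)/√((5×581 - 49²)(5×691 - 53²))
= 538/√(504×646) = 538/√325584 ≈ 538/570.5997 ≈ 0.9429

r ≈ 0.9429


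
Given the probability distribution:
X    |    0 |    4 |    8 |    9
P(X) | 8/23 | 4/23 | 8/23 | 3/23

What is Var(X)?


E[X] = 107/23
E[X²] = 819/23
Var(X) = E[X²] - (E[X])² = 819/23 - 11449/529 = 7388/529

Var(X) = 7388/529 ≈ 13.9660


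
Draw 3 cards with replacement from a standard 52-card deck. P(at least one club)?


P(not a club) = 39/52 = 3/4
P(none in 3 draws) = (3/4)^3 = 27/64
P(≥1 club) = 1 - 27/64 = 37/64

P = 37/64 ≈ 57.81%


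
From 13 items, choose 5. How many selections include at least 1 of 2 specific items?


Complement: C(13,5) - C(11,5) = 1287 - 462 = 825

825


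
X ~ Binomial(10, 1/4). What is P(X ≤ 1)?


P(X ≤ 1) = Σ P(X=i) for i=0..1
P(X=0) = 59049/1048576
P(X=1) = 98415/524288
Sum = 255879/1048576

P(X ≤ 1) = 255879/1048576 ≈ 24.40%


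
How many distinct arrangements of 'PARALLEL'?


Letters: 8, freq: {'P': 1, 'A': 2, 'R': 1, 'L': 3, 'E': 1}
8!/(1!×2!×1!×3!×1!) = 40320/12 = 3360

3360


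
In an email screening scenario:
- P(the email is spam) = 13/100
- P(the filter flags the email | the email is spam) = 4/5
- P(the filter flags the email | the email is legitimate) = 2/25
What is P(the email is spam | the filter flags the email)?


Using Bayes' theorem:
P(A|B) = P(B|A)·P(A) / P(B)

P(the filter flags the email) = 4/5 × 13/100 + 2/25 × 87/100
= 13/125 + 87/1250 = 217/1250

P(the email is spam|the filter flags the email) = (13/125) / (217/1250) = 130/217

P(the email is spam|the filter flags the email) = 130/217 ≈ 59.91%


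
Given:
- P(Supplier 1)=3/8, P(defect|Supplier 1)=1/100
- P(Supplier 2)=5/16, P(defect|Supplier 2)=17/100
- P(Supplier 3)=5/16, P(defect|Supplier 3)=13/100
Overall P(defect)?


P(B) = Σ P(B|Aᵢ)×P(Aᵢ)
  1/100×3/8 = 3/800
  17/100×5/16 = 17/320
  13/100×5/16 = 13/320
Sum = 39/400

P(defect) = 39/400 ≈ 9.75%


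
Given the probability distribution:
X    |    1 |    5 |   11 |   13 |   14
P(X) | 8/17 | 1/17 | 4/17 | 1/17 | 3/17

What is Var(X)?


E[X] = 112/17
E[X²] = 1274/17
Var(X) = E[X²] - (E[X])² = 1274/17 - 12544/289 = 9114/289

Var(X) = 9114/289 ≈ 31.5363


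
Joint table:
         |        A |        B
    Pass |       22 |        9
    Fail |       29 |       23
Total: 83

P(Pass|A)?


P(Pass|A) = 22/(22+29) = 22/51

P = 22/51 ≈ 43.14%


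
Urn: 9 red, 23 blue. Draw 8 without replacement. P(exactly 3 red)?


Hypergeometric: C(9,3)×C(23,5)/C(32,8)
= 84×33649/10518300 = 235543/876525

P(X=3) = 235543/876525 ≈ 26.87%


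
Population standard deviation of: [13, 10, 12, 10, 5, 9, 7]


Mean = 66/7
  (13-66/7)²=625/49
  (10-66/7)²=16/49
  (12-66/7)²=324/49
  (10-66/7)²=16/49
  (5-66/7)²=961/49
  (9-66/7)²=9/49
  (7-66/7)²=289/49
Σ(x-μ)² = 320/7
σ² = (320/7)/7 = 320/49

σ = √(320/49) ≈ 2.5555


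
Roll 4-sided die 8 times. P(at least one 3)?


P(no 3)^8 = (3/4)^8 = 6561/65536
P(≥1) = 1 - 6561/65536 = 58975/65536

P = 58975/65536 ≈ 89.99%


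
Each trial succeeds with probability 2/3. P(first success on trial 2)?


Geometric: P(X=2) = (1-p)^(k-1)×p = (1/3)^1×2/3 = 2/9

P(X=2) = 2/9 ≈ 22.22%


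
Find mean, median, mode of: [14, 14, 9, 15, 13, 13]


Sorted: [9, 13, 13, 14, 14, 15]
Mean = 78/6 = 13
Median = 27/2
Freq: {14: 2, 9: 1, 15: 1, 13: 2}
Mode: [13, 14]

Mean=13, Median=27/2, Mode=[13, 14]


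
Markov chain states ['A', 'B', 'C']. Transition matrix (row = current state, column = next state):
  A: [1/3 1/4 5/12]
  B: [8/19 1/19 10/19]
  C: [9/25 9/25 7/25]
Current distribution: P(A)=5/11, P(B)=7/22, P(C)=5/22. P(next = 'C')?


P(next=C) = Σᵢ P(now=i)×P(i→C)
= 5/11×5/12 + 7/22×10/19 + 5/22×7/25
= 25/132 + 35/209 + 7/110 = 5273/12540

P = 5273/12540 ≈ 0.4205


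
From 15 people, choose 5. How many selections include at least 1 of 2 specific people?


Complement: C(15,5) - C(13,5) = 3003 - 1287 = 1716

1716


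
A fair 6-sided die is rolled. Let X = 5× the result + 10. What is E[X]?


E[die] = (1+6)/2 = 7/2
E[X] = 5×7/2 + 10 = 55/2

E[X] = 55/2


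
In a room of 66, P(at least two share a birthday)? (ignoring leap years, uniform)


P(all different) = Π(365-i)/365 for i=0..65
= 0.001904
P(match) = 1 - 0.001904 = 0.998096

P ≈ 0.9981 ≈ 99.81%


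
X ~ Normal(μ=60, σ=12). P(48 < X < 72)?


z₁=(48-60)/12=-1.0, z₂=(72-60)/12=1.0
P = Φ(1.0) - Φ(-1.0) = 0.841345 - 0.158655 = 0.682690 ≈ 0.6827

P(48 < X < 72) ≈ 0.6827


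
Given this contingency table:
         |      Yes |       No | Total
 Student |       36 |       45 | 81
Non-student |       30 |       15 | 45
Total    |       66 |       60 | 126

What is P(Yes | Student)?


P(Yes | Student) = 36/(36+45) = 36/81 = 4/9

P(Yes|Student) = 4/9 ≈ 44.44%


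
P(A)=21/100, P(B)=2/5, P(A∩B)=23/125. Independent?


P(A)×P(B) = 21/250
P(A∩B) = 23/125
Not equal → NOT independent

No, not independent


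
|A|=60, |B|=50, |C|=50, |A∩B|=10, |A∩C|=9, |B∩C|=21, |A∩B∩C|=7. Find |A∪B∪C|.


|A∪B∪C| = 60+50+50-10-9-21+7 = 127

|A∪B∪C| = 127


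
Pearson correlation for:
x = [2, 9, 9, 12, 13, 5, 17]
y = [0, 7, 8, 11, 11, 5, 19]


n=7, Σx=67, Σy=61, Σxy=758, Σx²=793, Σy²=741
r = (7×758 - 67×61)/√((7×793 - 67²)(7×741 - 61²))
= 1219/√(1062×1466) = 1219/√1556892 ≈ 1219/1247.7548 ≈ 0.9770

r ≈ 0.9770


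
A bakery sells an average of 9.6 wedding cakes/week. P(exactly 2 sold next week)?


Poisson(λ=9.6): P(X=2) = e^(-λ)×λ^k/k!
= e^(-9.6) × 9.6^2 / 2!
≈ 6.772873649e-05 × 92.16 / 2 ≈ 0.003121

P(X=2) ≈ 0.003121 ≈ 0.31%


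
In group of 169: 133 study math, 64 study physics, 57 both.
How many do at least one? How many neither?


|A∪B| = 133+64-57 = 140
Neither = 169-140 = 29

At least one: 140; Neither: 29


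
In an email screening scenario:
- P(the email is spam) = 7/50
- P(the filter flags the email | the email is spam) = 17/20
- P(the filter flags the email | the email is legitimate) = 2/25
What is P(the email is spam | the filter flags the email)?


Using Bayes' theorem:
P(A|B) = P(B|A)·P(A) / P(B)

P(the filter flags the email) = 17/20 × 7/50 + 2/25 × 43/50
= 119/1000 + 43/625 = 939/5000

P(the email is spam|the filter flags the email) = (119/1000) / (939/5000) = 595/939

P(the email is spam|the filter flags the email) = 595/939 ≈ 63.37%


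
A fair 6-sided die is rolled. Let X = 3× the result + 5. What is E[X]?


E[die] = (1+6)/2 = 7/2
E[X] = 3×7/2 + 5 = 31/2

E[X] = 31/2


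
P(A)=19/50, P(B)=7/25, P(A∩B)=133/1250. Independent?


P(A)×P(B) = 133/1250
P(A∩B) = 133/1250
Equal ✓ → Independent

Yes, independent


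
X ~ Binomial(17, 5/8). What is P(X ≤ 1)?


P(X ≤ 1) = Σ P(X=i) for i=0..1
P(X=0) = 129140163/2251799813685248
P(X=1) = 3658971285/2251799813685248
Sum = 473513931/281474976710656

P(X ≤ 1) = 473513931/281474976710656 ≈ 0.00%


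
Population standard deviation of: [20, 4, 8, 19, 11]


Mean = 62/5
  (20-62/5)²=1444/25
  (4-62/5)²=1764/25
  (8-62/5)²=484/25
  (19-62/5)²=1089/25
  (11-62/5)²=49/25
Σ(x-μ)² = 966/5
σ² = (966/5)/5 = 966/25

σ = √(966/25) ≈ 6.2161


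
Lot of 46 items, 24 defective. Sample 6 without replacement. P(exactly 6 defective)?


Hypergeometric: C(24,6)×C(22,0)/C(46,6)
= 134596×1/9366819 = 76/5289

P(X=6) = 76/5289 ≈ 1.44%


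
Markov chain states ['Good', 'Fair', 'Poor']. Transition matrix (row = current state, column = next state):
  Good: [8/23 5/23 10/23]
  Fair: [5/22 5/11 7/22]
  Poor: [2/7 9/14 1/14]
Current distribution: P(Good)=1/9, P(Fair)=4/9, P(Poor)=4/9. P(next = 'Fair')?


P(next=Fair) = Σᵢ P(now=i)×P(i→Fair)
= 1/9×5/23 + 4/9×5/11 + 4/9×9/14
= 5/207 + 20/99 + 2/7 = 8159/15939

P = 8159/15939 ≈ 0.5119


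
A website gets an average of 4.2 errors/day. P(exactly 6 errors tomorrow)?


Poisson(λ=4.2): P(X=6) = e^(-λ)×λ^k/k!
= e^(-4.2) × 4.2^6 / 6!
≈ 0.01499557682 × 5489.031744 / 720 ≈ 0.114321

P(X=6) ≈ 0.114321 ≈ 11.43%


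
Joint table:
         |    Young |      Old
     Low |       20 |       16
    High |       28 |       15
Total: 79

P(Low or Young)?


P(Low∨Young) = P(Low) + P(Young) - P(Low∧Young)
= (36 + 48 - 20)/79 = 64/79

P = 64/79 ≈ 81.01%


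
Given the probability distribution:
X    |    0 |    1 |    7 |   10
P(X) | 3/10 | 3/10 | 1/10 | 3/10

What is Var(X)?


E[X] = 4
E[X²] = 176/5
Var(X) = E[X²] - (E[X])² = 176/5 - 16 = 96/5

Var(X) = 96/5 ≈ 19.2000


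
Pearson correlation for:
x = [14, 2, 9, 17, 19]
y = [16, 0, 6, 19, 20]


n=5, Σx=61, Σy=61, Σxy=981, Σx²=931, Σy²=1053
r = (5×981 - 61×61)/√((5×931 - 61²)(5×1053 - 61²))
= 1184/√(934×1544) = 1184/√1442096 ≈ 1184/1200.8730 ≈ 0.9859

r ≈ 0.9859


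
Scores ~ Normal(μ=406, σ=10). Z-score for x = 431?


z = (x - μ)/σ = (431 - 406)/10 = 2.5

z = 2.5


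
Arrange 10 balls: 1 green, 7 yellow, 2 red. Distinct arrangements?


10!/(1!×7!×2!) = 360

360


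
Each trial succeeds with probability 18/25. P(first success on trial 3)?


Geometric: P(X=3) = (1-p)^(k-1)×p = (7/25)^2×18/25 = 882/15625

P(X=3) = 882/15625 ≈ 5.64%


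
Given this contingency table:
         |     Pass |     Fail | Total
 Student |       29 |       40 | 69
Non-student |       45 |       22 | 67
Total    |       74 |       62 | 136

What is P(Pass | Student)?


P(Pass | Student) = 29/(29+40) = 29/69

P(Pass|Student) = 29/69 ≈ 42.03%


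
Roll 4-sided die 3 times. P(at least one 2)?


P(no 2)^3 = (3/4)^3 = 27/64
P(≥1) = 1 - 27/64 = 37/64

P = 37/64 ≈ 57.81%


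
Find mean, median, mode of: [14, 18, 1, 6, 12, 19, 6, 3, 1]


Sorted: [1, 1, 3, 6, 6, 12, 14, 18, 19]
Mean = 80/9
Median = 6
Freq: {14: 1, 18: 1, 1: 2, 6: 2, 12: 1, 19: 1, 3: 1}
Mode: [1, 6]

Mean=80/9, Median=6, Mode=[1, 6]


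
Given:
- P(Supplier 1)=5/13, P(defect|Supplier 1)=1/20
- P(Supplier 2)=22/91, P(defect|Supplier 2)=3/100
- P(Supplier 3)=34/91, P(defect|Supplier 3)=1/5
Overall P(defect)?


P(B) = Σ P(B|Aᵢ)×P(Aᵢ)
  1/20×5/13 = 1/52
  3/100×22/91 = 33/4550
  1/5×34/91 = 34/455
Sum = 921/9100

P(defect) = 921/9100 ≈ 10.12%


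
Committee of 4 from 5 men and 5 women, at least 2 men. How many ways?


Count by #men:
  2M,2W: C(5,2)×C(5,2)=100
  3M,1W: C(5,3)×C(5,1)=50
  4M,0W: C(5,4)×C(5,0)=5
Total = 155

155


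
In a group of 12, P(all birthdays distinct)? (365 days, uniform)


P(all different) = Π(365-i)/365 for i=0..11
= (365/365)×(364/365)×...×(354/365)
= 0.832975

P ≈ 0.8330 ≈ 83.30%


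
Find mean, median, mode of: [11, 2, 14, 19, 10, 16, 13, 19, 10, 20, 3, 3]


Sorted: [2, 3, 3, 10, 10, 11, 13, 14, 16, 19, 19, 20]
Mean = 140/12 = 35/3
Median = 12
Freq: {11: 1, 2: 1, 14: 1, 19: 2, 10: 2, 16: 1, 13: 1, 20: 1, 3: 2}
Mode: [3, 10, 19]

Mean=35/3, Median=12, Mode=[3, 10, 19]


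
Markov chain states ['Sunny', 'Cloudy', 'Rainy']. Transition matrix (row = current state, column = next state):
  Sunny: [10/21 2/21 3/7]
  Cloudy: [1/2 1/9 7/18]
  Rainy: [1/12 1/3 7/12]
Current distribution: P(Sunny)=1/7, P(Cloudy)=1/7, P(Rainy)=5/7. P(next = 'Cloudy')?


P(next=Cloudy) = Σᵢ P(now=i)×P(i→Cloudy)
= 1/7×2/21 + 1/7×1/9 + 5/7×1/3
= 2/147 + 1/63 + 5/21 = 118/441

P = 118/441 ≈ 0.2676


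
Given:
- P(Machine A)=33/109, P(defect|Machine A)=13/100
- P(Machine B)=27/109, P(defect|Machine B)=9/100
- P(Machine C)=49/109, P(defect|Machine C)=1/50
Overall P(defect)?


P(B) = Σ P(B|Aᵢ)×P(Aᵢ)
  13/100×33/109 = 429/10900
  9/100×27/109 = 243/10900
  1/50×49/109 = 49/5450
Sum = 77/1090

P(defect) = 77/1090 ≈ 7.06%


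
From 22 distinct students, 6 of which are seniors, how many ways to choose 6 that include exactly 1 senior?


Choose 1 of the 6 seniors and 5 of the other 16 students:
C(6,1)×C(16,5) = 6×4368 = 26208

26208


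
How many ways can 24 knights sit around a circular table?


Circular arrangements of 24 distinct objects: fix one position to break rotational symmetry.
(n-1)! = 23! = 25852016738884976640000

25852016738884976640000


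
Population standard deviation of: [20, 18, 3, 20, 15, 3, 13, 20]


Mean = 112/8 = 14
  (20-14)²=36
  (18-14)²=16
  (3-14)²=121
  (20-14)²=36
  (15-14)²=1
  (3-14)²=121
  (13-14)²=1
  (20-14)²=36
Σ(x-μ)² = 368
σ² = 368/8 = 46

σ = √(46) ≈ 6.7823


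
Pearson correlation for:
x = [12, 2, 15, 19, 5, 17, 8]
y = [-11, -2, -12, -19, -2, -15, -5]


n=7, Σx=78, Σy=-66, Σxy=-982, Σx²=1112, Σy²=884
r = (7×(-982) - 78×(-66))/√((7×1112 - 78²)(7×884 - (-66)²))
= -1726/√(1700×1832) = -1726/√3114400 ≈ -1726/1764.7663 ≈ -0.9780

r ≈ -0.9780


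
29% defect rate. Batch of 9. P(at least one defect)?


P(all good) = (71/100)^9 = 45848500718449031/1000000000000000000
P(≥1 defect) = 954151499281550969/1000000000000000000

P = 954151499281550969/1000000000000000000 ≈ 95.42%


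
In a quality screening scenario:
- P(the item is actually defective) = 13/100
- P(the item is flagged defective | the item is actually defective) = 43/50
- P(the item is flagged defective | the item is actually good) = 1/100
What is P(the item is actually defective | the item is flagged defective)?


Using Bayes' theorem:
P(A|B) = P(B|A)·P(A) / P(B)

P(the item is flagged defective) = 43/50 × 13/100 + 1/100 × 87/100
= 559/5000 + 87/10000 = 241/2000

P(the item is actually defective|the item is flagged defective) = (559/5000) / (241/2000) = 1118/1205

P(the item is actually defective|the item is flagged defective) = 1118/1205 ≈ 92.78%


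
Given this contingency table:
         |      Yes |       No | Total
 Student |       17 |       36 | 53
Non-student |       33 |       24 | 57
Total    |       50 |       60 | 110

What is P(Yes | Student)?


P(Yes | Student) = 17/(17+36) = 17/53

P(Yes|Student) = 17/53 ≈ 32.08%


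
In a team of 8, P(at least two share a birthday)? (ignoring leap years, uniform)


P(all different) = Π(365-i)/365 for i=0..7
= 0.925665
P(match) = 1 - 0.925665 = 0.074335

P ≈ 0.0743 ≈ 7.43%


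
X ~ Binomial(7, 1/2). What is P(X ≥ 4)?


P(X ≥ 4) = Σ P(X=i) for i=4..7
P(X=4) = 35/128
P(X=5) = 21/128
P(X=6) = 7/128
P(X=7) = 1/128
Sum = 1/2

P(X ≥ 4) = 1/2 ≈ 50.00%


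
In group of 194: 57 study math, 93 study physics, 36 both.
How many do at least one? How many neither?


|A∪B| = 57+93-36 = 114
Neither = 194-114 = 80

At least one: 114; Neither: 80


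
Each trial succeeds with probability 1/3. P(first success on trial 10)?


Geometric: P(X=10) = (1-p)^(k-1)×p = (2/3)^9×1/3 = 512/59049

P(X=10) = 512/59049 ≈ 0.87%


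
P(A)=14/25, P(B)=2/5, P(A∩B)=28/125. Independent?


P(A)×P(B) = 28/125
P(A∩B) = 28/125
Equal ✓ → Independent

Yes, independent


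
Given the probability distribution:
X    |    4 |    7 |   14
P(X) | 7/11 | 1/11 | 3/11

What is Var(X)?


E[X] = 7
E[X²] = 749/11
Var(X) = E[X²] - (E[X])² = 749/11 - 49 = 210/11

Var(X) = 210/11 ≈ 19.0909


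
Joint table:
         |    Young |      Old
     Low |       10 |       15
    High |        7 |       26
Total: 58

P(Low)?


P(Low) = (10+15)/58 = 25/58

P(Low) = 25/58 ≈ 43.10%


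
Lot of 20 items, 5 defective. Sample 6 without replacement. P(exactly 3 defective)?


Hypergeometric: C(5,3)×C(15,3)/C(20,6)
= 10×455/38760 = 455/3876

P(X=3) = 455/3876 ≈ 11.74%


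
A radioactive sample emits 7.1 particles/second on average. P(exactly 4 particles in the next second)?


Poisson(λ=7.1): P(X=4) = e^(-λ)×λ^k/k!
= e^(-7.1) × 7.1^4 / 4!
≈ 0.0008251049233 × 2541.1681 / 24 ≈ 0.087364

P(X=4) ≈ 0.087364 ≈ 8.74%


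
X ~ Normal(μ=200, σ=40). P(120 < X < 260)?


z₁=(120-200)/40=-2.0, z₂=(260-200)/40=1.5
P = Φ(1.5) - Φ(-2.0) = 0.933193 - 0.022750 = 0.910443 ≈ 0.9104

P(120 < X < 260) ≈ 0.9104


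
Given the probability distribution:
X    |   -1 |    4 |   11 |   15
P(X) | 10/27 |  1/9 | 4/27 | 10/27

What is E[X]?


E[X] = Σ x·P(X=x)
= (-1)×(10/27) + (4)×(1/9) + (11)×(4/27) + (15)×(10/27)
= 196/27

E[X] = 196/27


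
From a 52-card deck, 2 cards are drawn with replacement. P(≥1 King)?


P(not a King) = 48/52 = 12/13
P(none in 2 draws) = (12/13)^2 = 144/169
P(≥1 King) = 1 - 144/169 = 25/169

P = 25/169 ≈ 14.79%


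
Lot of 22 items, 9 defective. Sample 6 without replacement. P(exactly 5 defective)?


Hypergeometric: C(9,5)×C(13,1)/C(22,6)
= 126×13/74613 = 78/3553

P(X=5) = 78/3553 ≈ 2.20%


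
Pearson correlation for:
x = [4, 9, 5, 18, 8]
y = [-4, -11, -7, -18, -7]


n=5, Σx=44, Σy=-47, Σxy=-530, Σx²=510, Σy²=559
r = (5×(-530) - 44×(-47))/√((5×510 - 44²)(5×559 - (-47)²))
= -582/√(614×586) = -582/√359804 ≈ -582/599.8366 ≈ -0.9703

r ≈ -0.9703


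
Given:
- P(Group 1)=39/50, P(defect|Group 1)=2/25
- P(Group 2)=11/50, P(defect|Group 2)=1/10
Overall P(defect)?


P(B) = Σ P(B|Aᵢ)×P(Aᵢ)
  2/25×39/50 = 39/625
  1/10×11/50 = 11/500
Sum = 211/2500

P(defect) = 211/2500 ≈ 8.44%


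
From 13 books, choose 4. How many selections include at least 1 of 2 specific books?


Complement: C(13,4) - C(11,4) = 715 - 330 = 385

385


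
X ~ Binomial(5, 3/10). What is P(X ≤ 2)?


P(X ≤ 2) = Σ P(X=i) for i=0..2
P(X=0) = 16807/100000
P(X=1) = 7203/20000
P(X=2) = 3087/10000
Sum = 20923/25000

P(X ≤ 2) = 20923/25000 ≈ 83.69%


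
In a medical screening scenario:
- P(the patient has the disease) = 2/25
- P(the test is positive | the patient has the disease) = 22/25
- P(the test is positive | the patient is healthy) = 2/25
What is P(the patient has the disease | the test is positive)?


Using Bayes' theorem:
P(A|B) = P(B|A)·P(A) / P(B)

P(the test is positive) = 22/25 × 2/25 + 2/25 × 23/25
= 44/625 + 46/625 = 18/125

P(the patient has the disease|the test is positive) = (44/625) / (18/125) = 22/45

P(the patient has the disease|the test is positive) = 22/45 ≈ 48.89%


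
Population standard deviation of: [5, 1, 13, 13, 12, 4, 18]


Mean = 66/7
  (5-66/7)²=961/49
  (1-66/7)²=3481/49
  (13-66/7)²=625/49
  (13-66/7)²=625/49
  (12-66/7)²=324/49
  (4-66/7)²=1444/49
  (18-66/7)²=3600/49
Σ(x-μ)² = 1580/7
σ² = (1580/7)/7 = 1580/49

σ = √(1580/49) ≈ 5.6785


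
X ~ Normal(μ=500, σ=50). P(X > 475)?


z = (475-500)/50 = -0.5
P(X > 475) = 1 - P(Z ≤ -0.5) = 1 - 0.3085 = 0.6915

P(X > 475) ≈ 0.6915


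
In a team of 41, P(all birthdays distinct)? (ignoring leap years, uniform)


P(all different) = Π(365-i)/365 for i=0..40
= (365/365)×(364/365)×...×(325/365)
= 0.096848

P ≈ 0.0968 ≈ 9.68%


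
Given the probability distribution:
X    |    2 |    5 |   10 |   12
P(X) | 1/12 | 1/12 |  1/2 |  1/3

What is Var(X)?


E[X] = 115/12
E[X²] = 1205/12
Var(X) = E[X²] - (E[X])² = 1205/12 - 13225/144 = 1235/144

Var(X) = 1235/144 ≈ 8.5764


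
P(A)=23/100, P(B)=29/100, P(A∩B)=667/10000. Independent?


P(A)×P(B) = 667/10000
P(A∩B) = 667/10000
Equal ✓ → Independent

Yes, independent


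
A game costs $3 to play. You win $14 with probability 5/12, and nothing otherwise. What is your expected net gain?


E[gain] = (14-3)×5/12 + (-3)×7/12
= 55/12 - 7/4 = 17/6

Expected net gain = $17/6 ≈ $2.83


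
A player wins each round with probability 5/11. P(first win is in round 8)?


Geometric: P(X=8) = (1-p)^(k-1)×p = (6/11)^7×5/11 = 1399680/214358881

P(X=8) = 1399680/214358881 ≈ 0.65%


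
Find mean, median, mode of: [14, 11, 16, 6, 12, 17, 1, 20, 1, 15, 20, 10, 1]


Sorted: [1, 1, 1, 6, 10, 11, 12, 14, 15, 16, 17, 20, 20]
Mean = 144/13
Median = 12
Freq: {14: 1, 11: 1, 16: 1, 6: 1, 12: 1, 17: 1, 1: 3, 20: 2, 15: 1, 10: 1}
Mode: [1]

Mean=144/13, Median=12, Mode=1


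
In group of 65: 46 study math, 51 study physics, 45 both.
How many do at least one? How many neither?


|A∪B| = 46+51-45 = 52
Neither = 65-52 = 13

At least one: 52; Neither: 13


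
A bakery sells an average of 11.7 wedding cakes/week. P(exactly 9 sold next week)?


Poisson(λ=11.7): P(X=9) = e^(-λ)×λ^k/k!
= e^(-11.7) × 11.7^9 / 9!
≈ 8.293819161e-06 × 4108400332.69 / 362880 ≈ 0.093900

P(X=9) ≈ 0.093900 ≈ 9.39%


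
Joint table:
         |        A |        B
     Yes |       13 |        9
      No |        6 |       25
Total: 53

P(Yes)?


P(Yes) = (13+9)/53 = 22/53

P(Yes) = 22/53 ≈ 41.51%


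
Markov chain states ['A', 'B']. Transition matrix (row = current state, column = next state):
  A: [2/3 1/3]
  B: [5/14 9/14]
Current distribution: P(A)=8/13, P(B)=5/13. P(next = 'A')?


P(next=A) = Σᵢ P(now=i)×P(i→A)
= 8/13×2/3 + 5/13×5/14
= 16/39 + 25/182 = 23/42

P = 23/42 ≈ 0.5476


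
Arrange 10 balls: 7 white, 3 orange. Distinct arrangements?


10!/(7!×3!) = 120

120


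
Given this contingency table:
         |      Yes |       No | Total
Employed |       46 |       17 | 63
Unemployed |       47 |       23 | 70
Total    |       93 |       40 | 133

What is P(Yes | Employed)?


P(Yes | Employed) = 46/(46+17) = 46/63

P(Yes|Employed) = 46/63 ≈ 73.02%


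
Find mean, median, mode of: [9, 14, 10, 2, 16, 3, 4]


Sorted: [2, 3, 4, 9, 10, 14, 16]
Mean = 58/7
Median = 9
Freq: {9: 1, 14: 1, 10: 1, 2: 1, 16: 1, 3: 1, 4: 1}
Mode: No mode

Mean=58/7, Median=9, Mode=No mode


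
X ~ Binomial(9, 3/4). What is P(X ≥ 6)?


P(X ≥ 6) = Σ P(X=i) for i=6..9
P(X=6) = 15309/65536
P(X=7) = 19683/65536
P(X=8) = 59049/262144
P(X=9) = 19683/262144
Sum = 54675/65536

P(X ≥ 6) = 54675/65536 ≈ 83.43%


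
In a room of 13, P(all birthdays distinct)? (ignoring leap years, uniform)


P(all different) = Π(365-i)/365 for i=0..12
= (365/365)×(364/365)×...×(353/365)
= 0.805590

P ≈ 0.8056 ≈ 80.56%


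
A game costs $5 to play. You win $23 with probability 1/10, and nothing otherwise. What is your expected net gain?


E[gain] = (23-5)×1/10 + (-5)×9/10
= 9/5 - 9/2 = -27/10

Expected net gain = $-27/10 ≈ $-2.70


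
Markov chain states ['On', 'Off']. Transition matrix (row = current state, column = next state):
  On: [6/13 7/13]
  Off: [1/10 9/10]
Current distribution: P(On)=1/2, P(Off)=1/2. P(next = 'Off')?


P(next=Off) = Σᵢ P(now=i)×P(i→Off)
= 1/2×7/13 + 1/2×9/10
= 7/26 + 9/20 = 187/260

P = 187/260 ≈ 0.7192


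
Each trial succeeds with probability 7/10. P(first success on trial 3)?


Geometric: P(X=3) = (1-p)^(k-1)×p = (3/10)^2×7/10 = 63/1000

P(X=3) = 63/1000 ≈ 6.30%


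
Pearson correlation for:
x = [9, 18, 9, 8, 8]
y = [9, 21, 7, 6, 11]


n=5, Σx=52, Σy=54, Σxy=658, Σx²=614, Σy²=728
r = (5×658 - 52×54)/√((5×614 - 52²)(5×728 - 54²))
= 482/√(366×724) = 482/√264984 ≈ 482/514.7660 ≈ 0.9363

r ≈ 0.9363


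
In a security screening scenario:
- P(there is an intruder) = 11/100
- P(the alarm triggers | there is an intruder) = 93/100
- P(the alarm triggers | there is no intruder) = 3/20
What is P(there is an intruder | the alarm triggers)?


Using Bayes' theorem:
P(A|B) = P(B|A)·P(A) / P(B)

P(the alarm triggers) = 93/100 × 11/100 + 3/20 × 89/100
= 1023/10000 + 267/2000 = 1179/5000

P(there is an intruder|the alarm triggers) = (1023/10000) / (1179/5000) = 341/786

P(there is an intruder|the alarm triggers) = 341/786 ≈ 43.38%


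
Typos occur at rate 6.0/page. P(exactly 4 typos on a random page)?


Poisson(λ=6.0): P(X=4) = e^(-λ)×λ^k/k!
= e^(-6.0) × 6.0^4 / 4!
≈ 0.002478752177 × 1296 / 24 ≈ 0.133853

P(X=4) ≈ 0.133853 ≈ 13.39%


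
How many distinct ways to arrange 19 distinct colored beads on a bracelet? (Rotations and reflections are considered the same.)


Free circular arrangements: rotations and reflections both identified.
(n-1)!/2 = 18!/2 = 6402373705728000/2 = 3201186852864000

3201186852864000


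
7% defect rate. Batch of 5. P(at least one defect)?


P(all good) = (93/100)^5 = 6956883693/10000000000
P(≥1 defect) = 3043116307/10000000000

P = 3043116307/10000000000 ≈ 30.43%


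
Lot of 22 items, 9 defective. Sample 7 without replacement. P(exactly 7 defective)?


Hypergeometric: C(9,7)×C(13,0)/C(22,7)
= 36×1/170544 = 3/14212

P(X=7) = 3/14212 ≈ 0.02%


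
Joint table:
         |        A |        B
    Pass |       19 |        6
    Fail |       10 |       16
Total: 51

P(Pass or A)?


P(Pass∨A) = P(Pass) + P(A) - P(Pass∧A)
= (25 + 29 - 19)/51 = 35/51

P = 35/51 ≈ 68.63%


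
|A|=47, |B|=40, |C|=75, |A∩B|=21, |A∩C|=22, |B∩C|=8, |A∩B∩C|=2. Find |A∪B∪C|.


|A∪B∪C| = 47+40+75-21-22-8+2 = 113

|A∪B∪C| = 113


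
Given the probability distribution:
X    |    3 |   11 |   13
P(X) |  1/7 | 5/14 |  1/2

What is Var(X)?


E[X] = 76/7
E[X²] = 129
Var(X) = E[X²] - (E[X])² = 129 - 5776/49 = 545/49

Var(X) = 545/49 ≈ 11.1224


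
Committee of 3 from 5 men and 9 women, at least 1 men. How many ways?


Count by #men:
  1M,2W: C(5,1)×C(9,2)=180
  2M,1W: C(5,2)×C(9,1)=90
  3M,0W: C(5,3)×C(9,0)=10
Total = 280

280


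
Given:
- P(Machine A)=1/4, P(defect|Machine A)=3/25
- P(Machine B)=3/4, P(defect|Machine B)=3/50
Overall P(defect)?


P(B) = Σ P(B|Aᵢ)×P(Aᵢ)
  3/25×1/4 = 3/100
  3/50×3/4 = 9/200
Sum = 3/40

P(defect) = 3/40 ≈ 7.50%


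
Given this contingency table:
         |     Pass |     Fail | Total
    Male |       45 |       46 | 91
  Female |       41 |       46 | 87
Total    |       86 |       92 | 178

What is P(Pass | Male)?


P(Pass | Male) = 45/(45+46) = 45/91

P(Pass|Male) = 45/91 ≈ 49.45%


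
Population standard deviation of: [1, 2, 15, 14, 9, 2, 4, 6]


Mean = 53/8
  (1-53/8)²=2025/64
  (2-53/8)²=1369/64
  (15-53/8)²=4489/64
  (14-53/8)²=3481/64
  (9-53/8)²=361/64
  (2-53/8)²=1369/64
  (4-53/8)²=441/64
  (6-53/8)²=25/64
Σ(x-μ)² = 1695/8
σ² = (1695/8)/8 = 1695/64

σ = √(1695/64) ≈ 5.1463


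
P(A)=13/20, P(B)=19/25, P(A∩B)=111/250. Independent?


P(A)×P(B) = 247/500
P(A∩B) = 111/250
Not equal → NOT independent

No, not independent


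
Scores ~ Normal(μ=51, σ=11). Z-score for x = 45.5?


z = (x - μ)/σ = (45.5 - 51)/11 = -0.5

z = -0.5


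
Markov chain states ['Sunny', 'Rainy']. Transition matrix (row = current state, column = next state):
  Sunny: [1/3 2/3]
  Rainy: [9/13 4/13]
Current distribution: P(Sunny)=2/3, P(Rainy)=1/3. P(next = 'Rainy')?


P(next=Rainy) = Σᵢ P(now=i)×P(i→Rainy)
= 2/3×2/3 + 1/3×4/13
= 4/9 + 4/39 = 64/117

P = 64/117 ≈ 0.5470


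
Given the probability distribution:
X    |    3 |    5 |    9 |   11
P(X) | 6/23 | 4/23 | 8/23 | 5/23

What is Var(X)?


E[X] = 165/23
E[X²] = 1407/23
Var(X) = E[X²] - (E[X])² = 1407/23 - 27225/529 = 5136/529

Var(X) = 5136/529 ≈ 9.7089


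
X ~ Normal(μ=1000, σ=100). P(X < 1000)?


z = (1000-1000)/100 = 0.0
P(Z < 0.0) = 0.5000

P(X < 1000) ≈ 0.5000


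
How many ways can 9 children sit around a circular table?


Circular arrangements of 9 distinct objects: fix one position to break rotational symmetry.
(n-1)! = 8! = 40320

40320


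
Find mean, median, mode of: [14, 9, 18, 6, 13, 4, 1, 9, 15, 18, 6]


Sorted: [1, 4, 6, 6, 9, 9, 13, 14, 15, 18, 18]
Mean = 113/11
Median = 9
Freq: {14: 1, 9: 2, 18: 2, 6: 2, 13: 1, 4: 1, 1: 1, 15: 1}
Mode: [6, 9, 18]

Mean=113/11, Median=9, Mode=[6, 9, 18]


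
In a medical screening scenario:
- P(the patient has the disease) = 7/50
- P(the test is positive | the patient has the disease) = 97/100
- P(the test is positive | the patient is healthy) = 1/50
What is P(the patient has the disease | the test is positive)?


Using Bayes' theorem:
P(A|B) = P(B|A)·P(A) / P(B)

P(the test is positive) = 97/100 × 7/50 + 1/50 × 43/50
= 679/5000 + 43/2500 = 153/1000

P(the patient has the disease|the test is positive) = (679/5000) / (153/1000) = 679/765

P(the patient has the disease|the test is positive) = 679/765 ≈ 88.76%


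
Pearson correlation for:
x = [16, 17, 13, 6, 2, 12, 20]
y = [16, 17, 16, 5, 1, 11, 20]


n=7, Σx=86, Σy=86, Σxy=1317, Σx²=1298, Σy²=1348
r = (7×1317 - 86×86)/√((7×1298 - 86²)(7×1348 - 86²))
= 1823/√(1690×2040) = 1823/√3447600 ≈ 1823/1856.7714 ≈ 0.9818

r ≈ 0.9818


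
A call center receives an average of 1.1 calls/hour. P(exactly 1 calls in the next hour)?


Poisson(λ=1.1): P(X=1) = e^(-λ)×λ^k/k!
= e^(-1.1) × 1.1^1 / 1!
≈ 0.3328710837 × 1.1 / 1 ≈ 0.366158

P(X=1) ≈ 0.366158 ≈ 36.62%


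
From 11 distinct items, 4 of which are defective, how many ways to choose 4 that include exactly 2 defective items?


Choose 2 of the 4 defective items and 2 of the other 7 items:
C(4,2)×C(7,2) = 6×21 = 126

126


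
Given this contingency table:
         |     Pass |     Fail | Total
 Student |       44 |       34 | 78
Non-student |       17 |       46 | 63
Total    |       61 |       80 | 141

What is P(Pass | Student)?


P(Pass | Student) = 44/(44+34) = 44/78 = 22/39

P(Pass|Student) = 22/39 ≈ 56.41%


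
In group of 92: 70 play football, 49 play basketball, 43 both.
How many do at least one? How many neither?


|A∪B| = 70+49-43 = 76
Neither = 92-76 = 16

At least one: 76; Neither: 16


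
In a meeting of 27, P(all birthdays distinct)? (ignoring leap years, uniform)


P(all different) = Π(365-i)/365 for i=0..26
= (365/365)×(364/365)×...×(339/365)
= 0.373141

P ≈ 0.3731 ≈ 37.31%


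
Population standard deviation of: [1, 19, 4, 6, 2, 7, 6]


Mean = 45/7
  (1-45/7)²=1444/49
  (19-45/7)²=7744/49
  (4-45/7)²=289/49
  (6-45/7)²=9/49
  (2-45/7)²=961/49
  (7-45/7)²=16/49
  (6-45/7)²=9/49
Σ(x-μ)² = 1496/7
σ² = (1496/7)/7 = 1496/49

σ = √(1496/49) ≈ 5.5255


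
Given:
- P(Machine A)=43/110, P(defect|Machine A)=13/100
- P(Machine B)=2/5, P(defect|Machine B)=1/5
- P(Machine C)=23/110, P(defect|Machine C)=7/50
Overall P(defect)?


P(B) = Σ P(B|Aᵢ)×P(Aᵢ)
  13/100×43/110 = 559/11000
  1/5×2/5 = 2/25
  7/50×23/110 = 161/5500
Sum = 1761/11000

P(defect) = 1761/11000 ≈ 16.01%


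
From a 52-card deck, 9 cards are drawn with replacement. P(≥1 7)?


P(not a 7) = 48/52 = 12/13
P(none in 9 draws) = (12/13)^9 = 5159780352/10604499373
P(≥1 7) = 1 - 5159780352/10604499373 = 5444719021/10604499373

P = 5444719021/10604499373 ≈ 51.34%


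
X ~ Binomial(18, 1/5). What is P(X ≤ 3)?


P(X ≤ 3) = Σ P(X=i) for i=0..3
P(X=0) = 68719476736/3814697265625
P(X=1) = 309237645312/3814697265625
P(X=2) = 657129996288/3814697265625
P(X=3) = 876173328384/3814697265625
Sum = 382252089344/762939453125

P(X ≤ 3) = 382252089344/762939453125 ≈ 50.10%


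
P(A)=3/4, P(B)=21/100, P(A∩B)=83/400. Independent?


P(A)×P(B) = 63/400
P(A∩B) = 83/400
Not equal → NOT independent

No, not independent


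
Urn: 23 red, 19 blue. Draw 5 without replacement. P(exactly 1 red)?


Hypergeometric: C(23,1)×C(19,4)/C(42,5)
= 23×3876/850668 = 391/3731

P(X=1) = 391/3731 ≈ 10.48%


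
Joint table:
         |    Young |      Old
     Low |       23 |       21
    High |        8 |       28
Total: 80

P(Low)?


P(Low) = (23+21)/80 = 44/80 = 11/20

P(Low) = 11/20 ≈ 55.00%


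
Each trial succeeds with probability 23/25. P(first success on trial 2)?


Geometric: P(X=2) = (1-p)^(k-1)×p = (2/25)^1×23/25 = 46/625

P(X=2) = 46/625 ≈ 7.36%


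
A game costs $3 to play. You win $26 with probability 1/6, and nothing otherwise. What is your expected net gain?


E[gain] = (26-3)×1/6 + (-3)×5/6
= 23/6 - 5/2 = 4/3

Expected net gain = $4/3 ≈ $1.33


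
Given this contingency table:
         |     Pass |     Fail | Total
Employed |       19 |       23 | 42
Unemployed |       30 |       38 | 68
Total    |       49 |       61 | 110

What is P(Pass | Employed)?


P(Pass | Employed) = 19/(19+23) = 19/42

P(Pass|Employed) = 19/42 ≈ 45.24%


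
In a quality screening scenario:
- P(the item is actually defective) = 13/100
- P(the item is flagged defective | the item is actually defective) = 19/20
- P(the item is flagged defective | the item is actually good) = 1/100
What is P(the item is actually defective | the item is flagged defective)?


Using Bayes' theorem:
P(A|B) = P(B|A)·P(A) / P(B)

P(the item is flagged defective) = 19/20 × 13/100 + 1/100 × 87/100
= 247/2000 + 87/10000 = 661/5000

P(the item is actually defective|the item is flagged defective) = (247/2000) / (661/5000) = 1235/1322

P(the item is actually defective|the item is flagged defective) = 1235/1322 ≈ 93.42%


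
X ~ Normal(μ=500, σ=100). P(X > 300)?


z = (300-500)/100 = -2.0
P(X > 300) = 1 - P(Z ≤ -2.0) = 1 - 0.0228 = 0.9772

P(X > 300) ≈ 0.9772


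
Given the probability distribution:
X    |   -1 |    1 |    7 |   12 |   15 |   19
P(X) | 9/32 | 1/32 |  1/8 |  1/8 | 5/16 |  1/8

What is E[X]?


E[X] = Σ x·P(X=x)
= (-1)×(9/32) + (1)×(1/32) + (7)×(1/8) + (12)×(1/8) + (15)×(5/16) + (19)×(1/8)
= 147/16

E[X] = 147/16


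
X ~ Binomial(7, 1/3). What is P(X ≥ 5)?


P(X ≥ 5) = Σ P(X=i) for i=5..7
P(X=5) = 28/729
P(X=6) = 14/2187
P(X=7) = 1/2187
Sum = 11/243

P(X ≥ 5) = 11/243 ≈ 4.53%


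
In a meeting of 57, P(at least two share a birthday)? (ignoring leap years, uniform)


P(all different) = Π(365-i)/365 for i=0..56
= 0.009878
P(match) = 1 - 0.009878 = 0.990122

P ≈ 0.9901 ≈ 99.01%


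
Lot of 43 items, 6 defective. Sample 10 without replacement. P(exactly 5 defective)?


Hypergeometric: C(6,5)×C(37,5)/C(43,10)
= 6×435897/1917334783 = 594/435461

P(X=5) = 594/435461 ≈ 0.14%


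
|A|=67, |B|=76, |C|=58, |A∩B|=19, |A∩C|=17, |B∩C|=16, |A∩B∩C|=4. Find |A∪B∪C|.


|A∪B∪C| = 67+76+58-19-17-16+4 = 153

|A∪B∪C| = 153


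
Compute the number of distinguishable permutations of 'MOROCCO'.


Letters: 7, freq: {'M': 1, 'O': 3, 'R': 1, 'C': 2}
7!/(1!×3!×1!×2!) = 5040/12 = 420

420


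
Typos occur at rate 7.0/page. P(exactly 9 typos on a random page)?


Poisson(λ=7.0): P(X=9) = e^(-λ)×λ^k/k!
= e^(-7.0) × 7.0^9 / 9!
≈ 0.0009118819656 × 40353607 / 362880 ≈ 0.101405

P(X=9) ≈ 0.101405 ≈ 10.14%


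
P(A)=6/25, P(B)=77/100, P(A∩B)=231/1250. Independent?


P(A)×P(B) = 231/1250
P(A∩B) = 231/1250
Equal ✓ → Independent

Yes, independent


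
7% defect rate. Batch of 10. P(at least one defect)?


P(all good) = (93/100)^10 = 48398230717929318249/100000000000000000000
P(≥1 defect) = 51601769282070681751/100000000000000000000

P = 51601769282070681751/100000000000000000000 ≈ 51.60%


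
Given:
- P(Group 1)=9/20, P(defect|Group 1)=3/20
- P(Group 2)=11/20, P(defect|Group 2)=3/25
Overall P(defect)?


P(B) = Σ P(B|Aᵢ)×P(Aᵢ)
  3/20×9/20 = 27/400
  3/25×11/20 = 33/500
Sum = 267/2000

P(defect) = 267/2000 ≈ 13.35%


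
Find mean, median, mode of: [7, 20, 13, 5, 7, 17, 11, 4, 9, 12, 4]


Sorted: [4, 4, 5, 7, 7, 9, 11, 12, 13, 17, 20]
Mean = 109/11
Median = 9
Freq: {7: 2, 20: 1, 13: 1, 5: 1, 17: 1, 11: 1, 4: 2, 9: 1, 12: 1}
Mode: [4, 7]

Mean=109/11, Median=9, Mode=[4, 7]


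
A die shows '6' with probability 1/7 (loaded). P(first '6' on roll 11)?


Geometric: P(X=11) = (1-p)^(k-1)×p = (6/7)^10×1/7 = 60466176/1977326743

P(X=11) = 60466176/1977326743 ≈ 3.06%


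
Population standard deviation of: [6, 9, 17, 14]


Mean = 46/4 = 23/2
  (6-23/2)²=121/4
  (9-23/2)²=25/4
  (17-23/2)²=121/4
  (14-23/2)²=25/4
Σ(x-μ)² = 73
σ² = 73/4

σ = √(73/4) ≈ 4.2720


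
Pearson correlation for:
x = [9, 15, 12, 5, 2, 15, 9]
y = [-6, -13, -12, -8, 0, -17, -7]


n=7, Σx=67, Σy=-63, Σxy=-751, Σx²=785, Σy²=751
r = (7×(-751) - 67×(-63))/√((7×785 - 67²)(7×751 - (-63)²))
= -1036/√(1006×1288) = -1036/√1295728 ≈ -1036/1138.3005 ≈ -0.9101

r ≈ -0.9101
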